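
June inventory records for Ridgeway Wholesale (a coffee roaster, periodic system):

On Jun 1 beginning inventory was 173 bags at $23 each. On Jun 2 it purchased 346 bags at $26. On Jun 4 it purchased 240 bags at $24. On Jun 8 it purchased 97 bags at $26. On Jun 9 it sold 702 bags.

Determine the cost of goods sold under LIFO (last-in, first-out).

Jun 9, 702 sold [LIFO — newest first]: 97 @ $26 + 240 @ $24 + 346 @ $26 + 19 @ $23 = $17,715
Ending inventory: 154 @ $23 = $3,542
Check: goods available $21,257 = COGS $17,715 + ending $3,542

COGS = $17,715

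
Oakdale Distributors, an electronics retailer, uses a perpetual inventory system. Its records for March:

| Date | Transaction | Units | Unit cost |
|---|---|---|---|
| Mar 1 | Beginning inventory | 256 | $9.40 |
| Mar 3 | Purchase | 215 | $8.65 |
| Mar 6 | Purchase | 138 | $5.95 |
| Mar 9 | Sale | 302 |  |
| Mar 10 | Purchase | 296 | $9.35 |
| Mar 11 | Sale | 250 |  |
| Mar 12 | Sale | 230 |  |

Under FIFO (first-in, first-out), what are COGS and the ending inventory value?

Mar 9, 302 sold [FIFO — oldest first]: 256 @ $9.40 + 46 @ $8.65 = $2,804.30
Mar 11, 250 sold [FIFO — oldest first]: 169 @ $8.65 + 81 @ $5.95 = $1,943.80
Mar 12, 230 sold [FIFO — oldest first]: 57 @ $5.95 + 173 @ $9.35 = $1,956.70
Total COGS = $2,804.30 + $1,943.80 + $1,956.70 = $6,704.80
Ending inventory: 123 @ $9.35 = $1,150.05

COGS = $6,704.80; ending inventory = $1,150.05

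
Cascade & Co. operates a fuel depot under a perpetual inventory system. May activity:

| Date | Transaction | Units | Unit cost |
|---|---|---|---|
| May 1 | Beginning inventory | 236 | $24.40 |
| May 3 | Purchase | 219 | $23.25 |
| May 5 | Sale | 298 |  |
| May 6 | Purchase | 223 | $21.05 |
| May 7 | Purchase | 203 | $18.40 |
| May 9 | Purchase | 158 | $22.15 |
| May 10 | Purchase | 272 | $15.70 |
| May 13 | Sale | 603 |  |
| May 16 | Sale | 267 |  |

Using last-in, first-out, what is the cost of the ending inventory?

Ending inventory = $3,489.20

May 5, 298 sold [LIFO — newest first]: 219 @ $23.25 + 79 @ $24.40 = $7,019.35
May 13, 603 sold [LIFO — newest first]: 272 @ $15.70 + 158 @ $22.15 + 173 @ $18.40 = $10,953.30
May 16, 267 sold [LIFO — newest first]: 30 @ $18.40 + 223 @ $21.05 + 14 @ $24.40 = $5,587.75
Total COGS = $7,019.35 + $10,953.30 + $5,587.75 = $23,560.40
Ending inventory: 143 @ $24.40 = $3,489.20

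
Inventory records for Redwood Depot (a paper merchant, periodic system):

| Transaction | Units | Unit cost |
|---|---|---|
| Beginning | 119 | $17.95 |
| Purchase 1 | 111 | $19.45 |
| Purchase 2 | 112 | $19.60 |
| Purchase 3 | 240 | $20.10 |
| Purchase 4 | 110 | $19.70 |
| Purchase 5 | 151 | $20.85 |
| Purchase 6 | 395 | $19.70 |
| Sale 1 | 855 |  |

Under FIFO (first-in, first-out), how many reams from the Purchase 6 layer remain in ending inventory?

Sale 1 (855) [FIFO — oldest first]: 119 @ $17.95 + 111 @ $19.45 + 112 @ $19.60 + 240 @ $20.10 + 110 @ $19.70 + 151 @ $20.85 + 12 @ $19.70 = $16,865.95
Ending inventory: 383 @ $19.70 = $7,545.10

383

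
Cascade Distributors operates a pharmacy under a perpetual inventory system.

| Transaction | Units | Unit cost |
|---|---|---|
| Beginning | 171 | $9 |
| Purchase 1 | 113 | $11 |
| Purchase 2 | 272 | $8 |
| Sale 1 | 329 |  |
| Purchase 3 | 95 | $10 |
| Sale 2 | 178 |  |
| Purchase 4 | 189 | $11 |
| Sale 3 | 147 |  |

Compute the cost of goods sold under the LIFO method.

COGS = $6,229

Sale 1 (329) [LIFO — newest first]: 272 @ $8 + 57 @ $11 = $2,803
Sale 2 (178) [LIFO — newest first]: 95 @ $10 + 56 @ $11 + 27 @ $9 = $1,809
Sale 3 (147) [LIFO — newest first]: 147 @ $11 = $1,617
Total COGS = $2,803 + $1,809 + $1,617 = $6,229
Ending inventory: 144 @ $9 + 42 @ $11 = $1,758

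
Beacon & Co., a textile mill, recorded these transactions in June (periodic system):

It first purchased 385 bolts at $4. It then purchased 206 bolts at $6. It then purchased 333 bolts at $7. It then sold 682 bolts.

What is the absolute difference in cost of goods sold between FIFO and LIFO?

FIFO COGS: 385 @ $4 + 206 @ $6 + 91 @ $7 = $3,413
LIFO COGS: 333 @ $7 + 206 @ $6 + 143 @ $4 = $4,139
Difference = |$3,413 − $4,139| = $726

$726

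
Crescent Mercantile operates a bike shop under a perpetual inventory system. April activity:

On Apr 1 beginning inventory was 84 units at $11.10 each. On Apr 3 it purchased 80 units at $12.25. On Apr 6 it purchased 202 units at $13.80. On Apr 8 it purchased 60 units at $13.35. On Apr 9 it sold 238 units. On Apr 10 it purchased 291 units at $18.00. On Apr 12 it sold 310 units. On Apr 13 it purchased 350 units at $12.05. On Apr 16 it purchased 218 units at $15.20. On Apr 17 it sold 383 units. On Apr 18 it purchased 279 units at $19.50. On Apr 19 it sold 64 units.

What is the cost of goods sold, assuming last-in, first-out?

Apr 9, 238 sold [LIFO — newest first]: 60 @ $13.35 + 178 @ $13.80 = $3,257.40
Apr 12, 310 sold [LIFO — newest first]: 291 @ $18.00 + 19 @ $13.80 = $5,500.20
Apr 17, 383 sold [LIFO — newest first]: 218 @ $15.20 + 165 @ $12.05 = $5,301.85
Apr 19, 64 sold [LIFO — newest first]: 64 @ $19.50 = $1,248.00
Total COGS = $3,257.40 + $5,500.20 + $5,301.85 + $1,248.00 = $15,307.45
Ending inventory: 84 @ $11.10 + 80 @ $12.25 + 5 @ $13.80 + 185 @ $12.05 + 215 @ $19.50 = $8,403.15
Check: goods available $23,710.60 = COGS $15,307.45 + ending $8,403.15

COGS = $15,307.45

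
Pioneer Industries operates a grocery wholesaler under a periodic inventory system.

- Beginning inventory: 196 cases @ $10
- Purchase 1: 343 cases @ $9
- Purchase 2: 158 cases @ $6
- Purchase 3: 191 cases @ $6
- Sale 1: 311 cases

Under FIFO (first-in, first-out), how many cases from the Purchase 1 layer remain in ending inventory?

Sale 1 (311) [FIFO — oldest first]: 196 @ $10 + 115 @ $9 = $2,995
Ending inventory: 228 @ $9 + 158 @ $6 + 191 @ $6 = $4,146

228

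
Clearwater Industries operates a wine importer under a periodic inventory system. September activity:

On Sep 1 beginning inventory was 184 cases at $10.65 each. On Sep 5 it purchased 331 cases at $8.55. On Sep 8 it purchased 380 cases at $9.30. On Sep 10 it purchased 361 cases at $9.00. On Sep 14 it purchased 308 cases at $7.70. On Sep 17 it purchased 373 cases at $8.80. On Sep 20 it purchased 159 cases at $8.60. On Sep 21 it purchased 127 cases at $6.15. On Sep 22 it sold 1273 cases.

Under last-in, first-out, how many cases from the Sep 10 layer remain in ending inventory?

Sep 22, 1273 sold [LIFO — newest first]: 127 @ $6.15 + 159 @ $8.60 + 373 @ $8.80 + 308 @ $7.70 + 306 @ $9.00 = $10,556.45
Ending inventory: 184 @ $10.65 + 331 @ $8.55 + 380 @ $9.30 + 55 @ $9.00 = $8,818.65

55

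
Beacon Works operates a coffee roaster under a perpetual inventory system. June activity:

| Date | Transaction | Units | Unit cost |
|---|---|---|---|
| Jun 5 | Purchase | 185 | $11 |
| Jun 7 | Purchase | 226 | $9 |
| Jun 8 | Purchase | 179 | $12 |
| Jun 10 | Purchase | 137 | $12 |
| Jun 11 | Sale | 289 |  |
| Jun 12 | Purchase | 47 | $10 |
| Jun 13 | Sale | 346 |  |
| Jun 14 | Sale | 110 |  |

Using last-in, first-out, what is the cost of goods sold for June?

Jun 11, 289 sold [LIFO — newest first]: 137 @ $12 + 152 @ $12 = $3,468
Jun 13, 346 sold [LIFO — newest first]: 47 @ $10 + 27 @ $12 + 226 @ $9 + 46 @ $11 = $3,334
Jun 14, 110 sold [LIFO — newest first]: 110 @ $11 = $1,210
Total COGS = $3,468 + $3,334 + $1,210 = $8,012
Ending inventory: 29 @ $11 = $319

COGS = $8,012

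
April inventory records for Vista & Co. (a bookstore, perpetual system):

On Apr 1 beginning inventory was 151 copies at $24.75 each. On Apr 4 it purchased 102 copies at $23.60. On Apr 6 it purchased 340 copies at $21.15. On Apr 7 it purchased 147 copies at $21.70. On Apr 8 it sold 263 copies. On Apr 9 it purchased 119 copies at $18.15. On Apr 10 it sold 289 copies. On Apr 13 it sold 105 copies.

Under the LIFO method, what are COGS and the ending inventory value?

COGS = $13,744.35; ending inventory = $4,940.85

Apr 8, 263 sold [LIFO — newest first]: 147 @ $21.70 + 116 @ $21.15 = $5,643.30
Apr 10, 289 sold [LIFO — newest first]: 119 @ $18.15 + 170 @ $21.15 = $5,755.35
Apr 13, 105 sold [LIFO — newest first]: 54 @ $21.15 + 51 @ $23.60 = $2,345.70
Total COGS = $5,643.30 + $5,755.35 + $2,345.70 = $13,744.35
Ending inventory: 151 @ $24.75 + 51 @ $23.60 = $4,940.85
Check: goods available $18,685.20 = COGS $13,744.35 + ending $4,940.85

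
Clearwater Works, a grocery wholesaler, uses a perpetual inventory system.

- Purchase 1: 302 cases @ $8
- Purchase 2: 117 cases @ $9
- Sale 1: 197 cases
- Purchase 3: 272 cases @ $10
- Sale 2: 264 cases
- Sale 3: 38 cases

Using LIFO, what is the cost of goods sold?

Sale 1 (197) [LIFO — newest first]: 117 @ $9 + 80 @ $8 = $1,693
Sale 2 (264) [LIFO — newest first]: 264 @ $10 = $2,640
Sale 3 (38) [LIFO — newest first]: 8 @ $10 + 30 @ $8 = $320
Total COGS = $1,693 + $2,640 + $320 = $4,653
Ending inventory: 192 @ $8 = $1,536
Check: goods available $6,189 = COGS $4,653 + ending $1,536

COGS = $4,653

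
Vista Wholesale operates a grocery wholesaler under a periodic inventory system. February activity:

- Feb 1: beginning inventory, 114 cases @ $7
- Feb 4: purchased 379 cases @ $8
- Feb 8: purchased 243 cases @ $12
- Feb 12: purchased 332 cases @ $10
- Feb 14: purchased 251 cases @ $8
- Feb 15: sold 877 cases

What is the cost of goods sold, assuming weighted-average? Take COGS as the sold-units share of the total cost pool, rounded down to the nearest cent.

COGS = $8,027.97

Feb 15, sell 877: 877/1319 × $12,074.00 → $8,027.97
Ending inventory (cost pool remaining) = $4,046.03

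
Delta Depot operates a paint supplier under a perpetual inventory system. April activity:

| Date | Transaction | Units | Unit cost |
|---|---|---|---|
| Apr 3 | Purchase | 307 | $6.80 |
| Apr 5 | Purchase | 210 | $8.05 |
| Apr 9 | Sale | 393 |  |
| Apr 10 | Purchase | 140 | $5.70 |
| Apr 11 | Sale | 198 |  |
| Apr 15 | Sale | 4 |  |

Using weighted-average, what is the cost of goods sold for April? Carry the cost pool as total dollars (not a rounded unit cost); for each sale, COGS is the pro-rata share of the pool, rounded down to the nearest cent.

COGS = $4,175.88

After Apr 3: 307 on hand, pool $2,087.60 (≈ $6.8000 each)
After Apr 5: 517 on hand, pool $3,778.10 (≈ $7.3077 each)
Apr 9, sell 393: 393/517 × $3,778.10 → $2,871.94
After Apr 10: 264 on hand, pool $1,704.16 (≈ $6.4552 each)
Apr 11, sell 198: 198/264 × $1,704.16 → $1,278.12
Apr 15, sell 4: 4/66 × $426.04 → $25.82
Total COGS = $2,871.94 + $1,278.12 + $25.82 = $4,175.88
Ending inventory (cost pool remaining) = $400.22
Check: goods available $4,576.10 = COGS $4,175.88 + ending $400.22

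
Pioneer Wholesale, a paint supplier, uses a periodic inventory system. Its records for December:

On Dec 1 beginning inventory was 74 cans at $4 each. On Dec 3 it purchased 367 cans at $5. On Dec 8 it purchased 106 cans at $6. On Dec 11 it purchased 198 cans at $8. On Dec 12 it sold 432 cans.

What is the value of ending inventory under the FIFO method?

Ending inventory = $2,265

Dec 12, 432 sold [FIFO — oldest first]: 74 @ $4 + 358 @ $5 = $2,086
Ending inventory: 9 @ $5 + 106 @ $6 + 198 @ $8 = $2,265
Check: goods available $4,351 = COGS $2,086 + ending $2,265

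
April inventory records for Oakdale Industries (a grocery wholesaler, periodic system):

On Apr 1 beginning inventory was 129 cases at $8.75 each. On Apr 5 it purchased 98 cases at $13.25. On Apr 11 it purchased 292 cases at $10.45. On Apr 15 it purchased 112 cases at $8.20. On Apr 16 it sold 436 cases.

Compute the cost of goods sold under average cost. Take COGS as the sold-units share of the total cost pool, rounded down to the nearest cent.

Apr 16, sell 436: 436/631 × $6,397.05 → $4,420.14
Ending inventory (cost pool remaining) = $1,976.91

COGS = $4,420.14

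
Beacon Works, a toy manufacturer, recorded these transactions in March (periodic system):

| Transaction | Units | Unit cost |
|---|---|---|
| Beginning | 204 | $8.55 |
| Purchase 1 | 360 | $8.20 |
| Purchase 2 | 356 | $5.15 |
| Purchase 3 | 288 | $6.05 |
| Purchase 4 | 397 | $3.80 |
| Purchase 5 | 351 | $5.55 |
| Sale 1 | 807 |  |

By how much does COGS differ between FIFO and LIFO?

FIFO COGS: 204 @ $8.55 + 360 @ $8.20 + 243 @ $5.15 = $5,947.65
LIFO COGS: 351 @ $5.55 + 397 @ $3.80 + 59 @ $6.05 = $3,813.60
Difference = |$5,947.65 − $3,813.60| = $2,134.05

$2,134.05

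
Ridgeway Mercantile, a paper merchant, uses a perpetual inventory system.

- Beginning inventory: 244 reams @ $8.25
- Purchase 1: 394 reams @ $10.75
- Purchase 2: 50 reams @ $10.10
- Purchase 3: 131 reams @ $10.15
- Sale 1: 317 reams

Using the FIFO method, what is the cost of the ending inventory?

Ending inventory = $5,285.40

Sale 1 (317) [FIFO — oldest first]: 244 @ $8.25 + 73 @ $10.75 = $2,797.75
Ending inventory: 321 @ $10.75 + 50 @ $10.10 + 131 @ $10.15 = $5,285.40
Check: goods available $8,083.15 = COGS $2,797.75 + ending $5,285.40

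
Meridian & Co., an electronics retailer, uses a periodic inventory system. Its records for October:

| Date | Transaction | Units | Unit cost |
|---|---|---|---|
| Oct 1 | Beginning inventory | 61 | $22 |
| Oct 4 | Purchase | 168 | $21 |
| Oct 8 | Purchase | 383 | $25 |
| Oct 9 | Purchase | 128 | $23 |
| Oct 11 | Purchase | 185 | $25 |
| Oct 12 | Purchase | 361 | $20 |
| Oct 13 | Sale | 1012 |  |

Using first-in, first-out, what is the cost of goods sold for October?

Oct 13, 1012 sold [FIFO — oldest first]: 61 @ $22 + 168 @ $21 + 383 @ $25 + 128 @ $23 + 185 @ $25 + 87 @ $20 = $23,754
Ending inventory: 274 @ $20 = $5,480

COGS = $23,754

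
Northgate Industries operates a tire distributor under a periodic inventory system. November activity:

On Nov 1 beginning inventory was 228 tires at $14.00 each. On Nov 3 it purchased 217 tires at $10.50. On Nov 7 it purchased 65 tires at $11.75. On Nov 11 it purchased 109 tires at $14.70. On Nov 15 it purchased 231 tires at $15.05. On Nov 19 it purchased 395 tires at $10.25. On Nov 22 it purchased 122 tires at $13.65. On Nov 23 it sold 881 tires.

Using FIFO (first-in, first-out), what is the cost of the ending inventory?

Nov 23, 881 sold [FIFO — oldest first]: 228 @ $14.00 + 217 @ $10.50 + 65 @ $11.75 + 109 @ $14.70 + 231 @ $15.05 + 31 @ $10.25 = $11,630.85
Ending inventory: 364 @ $10.25 + 122 @ $13.65 = $5,396.30
Check: goods available $17,027.15 = COGS $11,630.85 + ending $5,396.30

Ending inventory = $5,396.30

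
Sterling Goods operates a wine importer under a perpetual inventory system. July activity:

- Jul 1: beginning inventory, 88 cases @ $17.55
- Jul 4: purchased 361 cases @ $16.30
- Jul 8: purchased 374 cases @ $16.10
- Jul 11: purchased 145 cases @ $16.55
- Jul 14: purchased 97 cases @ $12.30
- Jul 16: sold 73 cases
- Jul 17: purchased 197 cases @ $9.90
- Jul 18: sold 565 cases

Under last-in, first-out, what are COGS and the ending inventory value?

COGS = $8,747.05; ending inventory = $10,246.20

Jul 16, 73 sold [LIFO — newest first]: 73 @ $12.30 = $897.90
Jul 18, 565 sold [LIFO — newest first]: 197 @ $9.90 + 24 @ $12.30 + 145 @ $16.55 + 199 @ $16.10 = $7,849.15
Total COGS = $897.90 + $7,849.15 = $8,747.05
Ending inventory: 88 @ $17.55 + 361 @ $16.30 + 175 @ $16.10 = $10,246.20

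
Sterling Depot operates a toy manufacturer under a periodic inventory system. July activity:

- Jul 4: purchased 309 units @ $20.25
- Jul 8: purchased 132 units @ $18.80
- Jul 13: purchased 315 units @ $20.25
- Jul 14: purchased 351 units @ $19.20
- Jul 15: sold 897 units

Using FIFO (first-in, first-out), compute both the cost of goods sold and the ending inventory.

COGS = $17,824.80; ending inventory = $4,032.00

Jul 15, 897 sold [FIFO — oldest first]: 309 @ $20.25 + 132 @ $18.80 + 315 @ $20.25 + 141 @ $19.20 = $17,824.80
Ending inventory: 210 @ $19.20 = $4,032.00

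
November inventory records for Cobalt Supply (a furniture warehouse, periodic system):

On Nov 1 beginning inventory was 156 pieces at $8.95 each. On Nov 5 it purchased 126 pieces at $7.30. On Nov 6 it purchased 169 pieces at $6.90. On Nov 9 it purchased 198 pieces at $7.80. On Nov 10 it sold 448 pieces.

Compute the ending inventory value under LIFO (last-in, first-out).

Nov 10, 448 sold [LIFO — newest first]: 198 @ $7.80 + 169 @ $6.90 + 81 @ $7.30 = $3,301.80
Ending inventory: 156 @ $8.95 + 45 @ $7.30 = $1,724.70
Check: goods available $5,026.50 = COGS $3,301.80 + ending $1,724.70

Ending inventory = $1,724.70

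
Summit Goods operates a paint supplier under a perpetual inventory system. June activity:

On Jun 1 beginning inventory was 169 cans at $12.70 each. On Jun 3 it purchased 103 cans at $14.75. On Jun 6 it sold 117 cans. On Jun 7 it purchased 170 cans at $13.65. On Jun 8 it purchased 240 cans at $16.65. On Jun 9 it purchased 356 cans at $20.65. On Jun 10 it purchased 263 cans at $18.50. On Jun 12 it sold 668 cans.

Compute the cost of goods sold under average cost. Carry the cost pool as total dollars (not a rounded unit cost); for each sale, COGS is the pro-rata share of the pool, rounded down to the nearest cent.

After Jun 1: 169 on hand, pool $2,146.30 (≈ $12.7000 each)
After Jun 3: 272 on hand, pool $3,665.55 (≈ $13.4763 each)
Jun 6, sell 117: 117/272 × $3,665.55 → $1,576.72
After Jun 7: 325 on hand, pool $4,409.33 (≈ $13.5672 each)
After Jun 8: 565 on hand, pool $8,405.33 (≈ $14.8767 each)
After Jun 9: 921 on hand, pool $15,756.73 (≈ $17.1083 each)
After Jun 10: 1184 on hand, pool $20,622.23 (≈ $17.4174 each)
Jun 12, sell 668: 668/1184 × $20,622.23 → $11,634.83
Total COGS = $1,576.72 + $11,634.83 = $13,211.55
Ending inventory (cost pool remaining) = $8,987.40

COGS = $13,211.55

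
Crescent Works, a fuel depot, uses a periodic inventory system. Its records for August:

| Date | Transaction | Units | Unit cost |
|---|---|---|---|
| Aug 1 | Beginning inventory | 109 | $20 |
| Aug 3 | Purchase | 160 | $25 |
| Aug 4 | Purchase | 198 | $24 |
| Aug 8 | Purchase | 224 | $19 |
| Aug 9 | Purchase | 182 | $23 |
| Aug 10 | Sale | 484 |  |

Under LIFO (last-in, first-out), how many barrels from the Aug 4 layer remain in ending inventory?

120

Aug 10, 484 sold [LIFO — newest first]: 182 @ $23 + 224 @ $19 + 78 @ $24 = $10,314
Ending inventory: 109 @ $20 + 160 @ $25 + 120 @ $24 = $9,060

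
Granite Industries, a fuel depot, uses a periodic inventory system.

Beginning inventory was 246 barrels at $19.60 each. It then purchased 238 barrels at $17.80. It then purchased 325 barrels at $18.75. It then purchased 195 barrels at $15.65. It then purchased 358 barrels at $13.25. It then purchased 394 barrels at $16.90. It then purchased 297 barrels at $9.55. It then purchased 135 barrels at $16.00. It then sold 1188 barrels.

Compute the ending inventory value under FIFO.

Sale 1 (1188) [FIFO — oldest first]: 246 @ $19.60 + 238 @ $17.80 + 325 @ $18.75 + 195 @ $15.65 + 184 @ $13.25 = $20,641.50
Ending inventory: 174 @ $13.25 + 394 @ $16.90 + 297 @ $9.55 + 135 @ $16.00 = $13,960.45

Ending inventory = $13,960.45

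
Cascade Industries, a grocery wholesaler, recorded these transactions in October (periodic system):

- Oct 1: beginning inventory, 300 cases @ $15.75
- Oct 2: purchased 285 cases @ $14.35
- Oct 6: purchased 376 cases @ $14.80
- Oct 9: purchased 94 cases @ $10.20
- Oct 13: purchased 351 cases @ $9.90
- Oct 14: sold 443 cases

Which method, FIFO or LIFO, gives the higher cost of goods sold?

FIFO COGS: 300 @ $15.75 + 143 @ $14.35 = $6,777.05
LIFO COGS: 351 @ $9.90 + 92 @ $10.20 = $4,413.30

FIFO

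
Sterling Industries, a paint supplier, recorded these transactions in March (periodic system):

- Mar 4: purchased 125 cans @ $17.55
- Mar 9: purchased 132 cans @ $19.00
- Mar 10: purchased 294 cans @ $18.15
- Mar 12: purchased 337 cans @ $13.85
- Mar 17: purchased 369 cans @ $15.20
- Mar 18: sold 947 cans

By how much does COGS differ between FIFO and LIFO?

$951.70

FIFO COGS: 125 @ $17.55 + 132 @ $19.00 + 294 @ $18.15 + 337 @ $13.85 + 59 @ $15.20 = $15,602.10
LIFO COGS: 369 @ $15.20 + 337 @ $13.85 + 241 @ $18.15 = $14,650.40
Difference = |$15,602.10 − $14,650.40| = $951.70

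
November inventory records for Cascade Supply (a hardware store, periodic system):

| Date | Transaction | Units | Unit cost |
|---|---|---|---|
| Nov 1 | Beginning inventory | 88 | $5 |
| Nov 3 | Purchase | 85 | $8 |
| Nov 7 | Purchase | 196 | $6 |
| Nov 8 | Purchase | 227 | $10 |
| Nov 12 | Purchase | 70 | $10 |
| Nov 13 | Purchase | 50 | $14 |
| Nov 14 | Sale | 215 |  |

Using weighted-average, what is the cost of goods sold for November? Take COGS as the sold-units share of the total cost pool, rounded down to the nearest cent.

COGS = $1,791.46

Nov 14, sell 215: 215/716 × $5,966.00 → $1,791.46
Ending inventory (cost pool remaining) = $4,174.54
Check: goods available $5,966.00 = COGS $1,791.46 + ending $4,174.54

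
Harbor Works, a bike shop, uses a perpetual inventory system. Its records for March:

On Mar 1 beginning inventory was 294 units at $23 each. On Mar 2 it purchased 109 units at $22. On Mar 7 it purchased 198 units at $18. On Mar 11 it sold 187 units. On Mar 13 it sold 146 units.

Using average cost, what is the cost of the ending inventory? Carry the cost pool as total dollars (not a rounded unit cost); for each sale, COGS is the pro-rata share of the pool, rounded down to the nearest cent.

After Mar 1: 294 on hand, pool $6,762.00 (≈ $23.0000 each)
After Mar 2: 403 on hand, pool $9,160.00 (≈ $22.7295 each)
After Mar 7: 601 on hand, pool $12,724.00 (≈ $21.1714 each)
Mar 11, sell 187: 187/601 × $12,724.00 → $3,959.04
Mar 13, sell 146: 146/414 × $8,764.96 → $3,091.02
Total COGS = $3,959.04 + $3,091.02 = $7,050.06
Ending inventory (cost pool remaining) = $5,673.94
Check: goods available $12,724.00 = COGS $7,050.06 + ending $5,673.94

Ending inventory = $5,673.94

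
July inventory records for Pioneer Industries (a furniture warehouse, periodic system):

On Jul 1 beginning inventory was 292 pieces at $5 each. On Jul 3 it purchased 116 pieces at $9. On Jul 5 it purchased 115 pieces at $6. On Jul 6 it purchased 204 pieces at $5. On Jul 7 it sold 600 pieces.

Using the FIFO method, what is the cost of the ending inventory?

Jul 7, 600 sold [FIFO — oldest first]: 292 @ $5 + 116 @ $9 + 115 @ $6 + 77 @ $5 = $3,579
Ending inventory: 127 @ $5 = $635

Ending inventory = $635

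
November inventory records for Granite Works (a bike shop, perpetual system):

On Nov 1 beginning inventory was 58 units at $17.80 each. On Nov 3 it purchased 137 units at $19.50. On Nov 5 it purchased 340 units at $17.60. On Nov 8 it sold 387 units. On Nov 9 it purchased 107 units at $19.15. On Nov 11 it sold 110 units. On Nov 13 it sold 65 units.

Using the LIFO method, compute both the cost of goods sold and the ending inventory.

Nov 8, 387 sold [LIFO — newest first]: 340 @ $17.60 + 47 @ $19.50 = $6,900.50
Nov 11, 110 sold [LIFO — newest first]: 107 @ $19.15 + 3 @ $19.50 = $2,107.55
Nov 13, 65 sold [LIFO — newest first]: 65 @ $19.50 = $1,267.50
Total COGS = $6,900.50 + $2,107.55 + $1,267.50 = $10,275.55
Ending inventory: 58 @ $17.80 + 22 @ $19.50 = $1,461.40
Check: goods available $11,736.95 = COGS $10,275.55 + ending $1,461.40

COGS = $10,275.55; ending inventory = $1,461.40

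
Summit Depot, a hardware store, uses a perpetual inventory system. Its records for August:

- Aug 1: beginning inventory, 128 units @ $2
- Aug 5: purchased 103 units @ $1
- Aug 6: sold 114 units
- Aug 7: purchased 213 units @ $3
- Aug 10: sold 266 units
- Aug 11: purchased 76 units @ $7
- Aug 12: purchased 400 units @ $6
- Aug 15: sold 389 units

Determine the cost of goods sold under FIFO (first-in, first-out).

COGS = $3,024

Aug 6, 114 sold [FIFO — oldest first]: 114 @ $2 = $228
Aug 10, 266 sold [FIFO — oldest first]: 14 @ $2 + 103 @ $1 + 149 @ $3 = $578
Aug 15, 389 sold [FIFO — oldest first]: 64 @ $3 + 76 @ $7 + 249 @ $6 = $2,218
Total COGS = $228 + $578 + $2,218 = $3,024
Ending inventory: 151 @ $6 = $906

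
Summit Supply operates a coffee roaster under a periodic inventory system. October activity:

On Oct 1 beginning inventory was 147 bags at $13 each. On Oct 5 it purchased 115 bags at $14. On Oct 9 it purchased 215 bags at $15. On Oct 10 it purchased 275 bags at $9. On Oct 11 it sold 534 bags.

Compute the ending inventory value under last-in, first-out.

Oct 11, 534 sold [LIFO — newest first]: 275 @ $9 + 215 @ $15 + 44 @ $14 = $6,316
Ending inventory: 147 @ $13 + 71 @ $14 = $2,905

Ending inventory = $2,905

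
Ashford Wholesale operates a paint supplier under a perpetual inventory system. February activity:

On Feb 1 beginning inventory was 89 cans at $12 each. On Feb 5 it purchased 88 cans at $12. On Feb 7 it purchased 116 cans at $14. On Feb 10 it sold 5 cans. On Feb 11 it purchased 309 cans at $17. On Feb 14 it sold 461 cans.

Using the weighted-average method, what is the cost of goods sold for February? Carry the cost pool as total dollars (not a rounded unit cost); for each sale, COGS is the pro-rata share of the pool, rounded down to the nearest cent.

After Feb 1: 89 on hand, pool $1,068.00 (≈ $12.0000 each)
After Feb 5: 177 on hand, pool $2,124.00 (≈ $12.0000 each)
After Feb 7: 293 on hand, pool $3,748.00 (≈ $12.7918 each)
Feb 10, sell 5: 5/293 × $3,748.00 → $63.95
After Feb 11: 597 on hand, pool $8,937.05 (≈ $14.9699 each)
Feb 14, sell 461: 461/597 × $8,937.05 → $6,901.13
Total COGS = $63.95 + $6,901.13 = $6,965.08
Ending inventory (cost pool remaining) = $2,035.92

COGS = $6,965.08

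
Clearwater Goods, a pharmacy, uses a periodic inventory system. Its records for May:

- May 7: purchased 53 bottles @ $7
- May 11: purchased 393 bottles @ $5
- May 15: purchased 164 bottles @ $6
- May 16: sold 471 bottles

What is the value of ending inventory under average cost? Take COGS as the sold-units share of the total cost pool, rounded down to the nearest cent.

Ending inventory = $756.53

May 16, sell 471: 471/610 × $3,320.00 → $2,563.47
Ending inventory (cost pool remaining) = $756.53
Check: goods available $3,320.00 = COGS $2,563.47 + ending $756.53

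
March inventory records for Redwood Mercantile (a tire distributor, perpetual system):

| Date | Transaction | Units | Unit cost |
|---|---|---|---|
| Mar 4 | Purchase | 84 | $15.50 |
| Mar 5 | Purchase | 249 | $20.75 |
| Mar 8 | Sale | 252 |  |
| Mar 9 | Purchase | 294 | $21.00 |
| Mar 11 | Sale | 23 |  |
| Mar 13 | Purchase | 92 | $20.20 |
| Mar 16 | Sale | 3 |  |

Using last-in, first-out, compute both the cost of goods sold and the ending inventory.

COGS = $5,756.85; ending inventory = $8,744.30

Mar 8, 252 sold [LIFO — newest first]: 249 @ $20.75 + 3 @ $15.50 = $5,213.25
Mar 11, 23 sold [LIFO — newest first]: 23 @ $21.00 = $483.00
Mar 16, 3 sold [LIFO — newest first]: 3 @ $20.20 = $60.60
Total COGS = $5,213.25 + $483.00 + $60.60 = $5,756.85
Ending inventory: 81 @ $15.50 + 271 @ $21.00 + 89 @ $20.20 = $8,744.30
Check: goods available $14,501.15 = COGS $5,756.85 + ending $8,744.30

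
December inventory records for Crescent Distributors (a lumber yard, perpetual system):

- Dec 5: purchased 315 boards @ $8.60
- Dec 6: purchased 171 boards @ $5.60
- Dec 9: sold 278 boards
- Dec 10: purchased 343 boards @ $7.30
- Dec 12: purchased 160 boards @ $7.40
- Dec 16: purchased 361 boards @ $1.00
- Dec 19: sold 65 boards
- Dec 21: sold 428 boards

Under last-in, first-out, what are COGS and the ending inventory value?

COGS = $3,215.60; ending inventory = $4,499.90

Dec 9, 278 sold [LIFO — newest first]: 171 @ $5.60 + 107 @ $8.60 = $1,877.80
Dec 19, 65 sold [LIFO — newest first]: 65 @ $1.00 = $65.00
Dec 21, 428 sold [LIFO — newest first]: 296 @ $1.00 + 132 @ $7.40 = $1,272.80
Total COGS = $1,877.80 + $65.00 + $1,272.80 = $3,215.60
Ending inventory: 208 @ $8.60 + 343 @ $7.30 + 28 @ $7.40 = $4,499.90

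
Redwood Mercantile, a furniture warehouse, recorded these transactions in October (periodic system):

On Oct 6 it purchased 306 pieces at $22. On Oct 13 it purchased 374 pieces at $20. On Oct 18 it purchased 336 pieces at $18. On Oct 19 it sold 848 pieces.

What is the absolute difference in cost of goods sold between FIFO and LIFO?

FIFO COGS: 306 @ $22 + 374 @ $20 + 168 @ $18 = $17,236
LIFO COGS: 336 @ $18 + 374 @ $20 + 138 @ $22 = $16,564
Difference = |$17,236 − $16,564| = $672

$672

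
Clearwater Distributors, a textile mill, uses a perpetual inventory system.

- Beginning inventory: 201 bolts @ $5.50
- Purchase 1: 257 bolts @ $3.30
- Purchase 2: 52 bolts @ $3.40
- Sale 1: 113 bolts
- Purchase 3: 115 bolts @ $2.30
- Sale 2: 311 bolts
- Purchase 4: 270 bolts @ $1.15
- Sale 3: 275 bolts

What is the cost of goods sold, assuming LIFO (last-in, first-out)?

Sale 1 (113) [LIFO — newest first]: 52 @ $3.40 + 61 @ $3.30 = $378.10
Sale 2 (311) [LIFO — newest first]: 115 @ $2.30 + 196 @ $3.30 = $911.30
Sale 3 (275) [LIFO — newest first]: 270 @ $1.15 + 5 @ $5.50 = $338.00
Total COGS = $378.10 + $911.30 + $338.00 = $1,627.40
Ending inventory: 196 @ $5.50 = $1,078.00
Check: goods available $2,705.40 = COGS $1,627.40 + ending $1,078.00

COGS = $1,627.40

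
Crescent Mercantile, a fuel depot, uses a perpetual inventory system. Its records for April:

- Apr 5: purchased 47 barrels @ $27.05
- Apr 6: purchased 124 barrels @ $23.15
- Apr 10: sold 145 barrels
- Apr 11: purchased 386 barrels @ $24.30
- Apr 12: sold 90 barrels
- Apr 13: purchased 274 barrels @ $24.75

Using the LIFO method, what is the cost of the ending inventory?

Apr 10, 145 sold [LIFO — newest first]: 124 @ $23.15 + 21 @ $27.05 = $3,438.65
Apr 12, 90 sold [LIFO — newest first]: 90 @ $24.30 = $2,187.00
Total COGS = $3,438.65 + $2,187.00 = $5,625.65
Ending inventory: 26 @ $27.05 + 296 @ $24.30 + 274 @ $24.75 = $14,677.60

Ending inventory = $14,677.60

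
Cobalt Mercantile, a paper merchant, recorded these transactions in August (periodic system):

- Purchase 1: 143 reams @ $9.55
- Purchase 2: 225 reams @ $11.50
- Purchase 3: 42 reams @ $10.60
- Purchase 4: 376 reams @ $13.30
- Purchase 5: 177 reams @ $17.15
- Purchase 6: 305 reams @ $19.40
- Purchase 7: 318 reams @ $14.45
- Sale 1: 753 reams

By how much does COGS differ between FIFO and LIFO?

$3,781.35

FIFO COGS: 143 @ $9.55 + 225 @ $11.50 + 42 @ $10.60 + 343 @ $13.30 = $8,960.25
LIFO COGS: 318 @ $14.45 + 305 @ $19.40 + 130 @ $17.15 = $12,741.60
Difference = |$8,960.25 − $12,741.60| = $3,781.35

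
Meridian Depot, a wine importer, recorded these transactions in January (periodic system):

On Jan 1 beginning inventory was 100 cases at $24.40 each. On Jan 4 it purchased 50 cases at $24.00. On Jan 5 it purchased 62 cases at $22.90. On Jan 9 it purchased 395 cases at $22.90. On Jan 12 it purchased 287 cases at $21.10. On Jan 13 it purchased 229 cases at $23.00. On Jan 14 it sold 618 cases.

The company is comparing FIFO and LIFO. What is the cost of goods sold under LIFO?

FIFO COGS: 100 @ $24.40 + 50 @ $24.00 + 62 @ $22.90 + 395 @ $22.90 + 11 @ $21.10 = $14,337.40
LIFO COGS: 229 @ $23.00 + 287 @ $21.10 + 102 @ $22.90 = $13,658.50

COGS = $13,658.50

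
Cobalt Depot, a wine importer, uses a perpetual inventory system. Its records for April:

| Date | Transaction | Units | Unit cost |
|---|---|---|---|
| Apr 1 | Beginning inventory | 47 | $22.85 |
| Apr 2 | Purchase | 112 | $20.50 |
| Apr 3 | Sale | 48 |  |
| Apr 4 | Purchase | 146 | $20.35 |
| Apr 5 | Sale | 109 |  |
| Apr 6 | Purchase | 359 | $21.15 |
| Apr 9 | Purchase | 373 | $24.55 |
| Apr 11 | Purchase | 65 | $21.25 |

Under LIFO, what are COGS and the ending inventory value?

Apr 3, 48 sold [LIFO — newest first]: 48 @ $20.50 = $984.00
Apr 5, 109 sold [LIFO — newest first]: 109 @ $20.35 = $2,218.15
Total COGS = $984.00 + $2,218.15 = $3,202.15
Ending inventory: 47 @ $22.85 + 64 @ $20.50 + 37 @ $20.35 + 359 @ $21.15 + 373 @ $24.55 + 65 @ $21.25 = $21,270.15

COGS = $3,202.15; ending inventory = $21,270.15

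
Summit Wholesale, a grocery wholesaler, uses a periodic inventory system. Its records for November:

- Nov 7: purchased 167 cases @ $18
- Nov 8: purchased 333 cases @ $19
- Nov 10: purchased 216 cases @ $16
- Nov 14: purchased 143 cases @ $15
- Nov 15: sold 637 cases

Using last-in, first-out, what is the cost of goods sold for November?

COGS = $10,883

Nov 15, 637 sold [LIFO — newest first]: 143 @ $15 + 216 @ $16 + 278 @ $19 = $10,883
Ending inventory: 167 @ $18 + 55 @ $19 = $4,051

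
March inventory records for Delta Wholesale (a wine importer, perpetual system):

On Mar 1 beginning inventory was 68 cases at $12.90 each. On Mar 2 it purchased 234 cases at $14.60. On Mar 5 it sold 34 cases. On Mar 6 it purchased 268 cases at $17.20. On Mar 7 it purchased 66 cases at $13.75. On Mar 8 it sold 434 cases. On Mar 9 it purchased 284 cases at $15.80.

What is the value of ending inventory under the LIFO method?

Mar 5, 34 sold [LIFO — newest first]: 34 @ $14.60 = $496.40
Mar 8, 434 sold [LIFO — newest first]: 66 @ $13.75 + 268 @ $17.20 + 100 @ $14.60 = $6,977.10
Total COGS = $496.40 + $6,977.10 = $7,473.50
Ending inventory: 68 @ $12.90 + 100 @ $14.60 + 284 @ $15.80 = $6,824.40
Check: goods available $14,297.90 = COGS $7,473.50 + ending $6,824.40

Ending inventory = $6,824.40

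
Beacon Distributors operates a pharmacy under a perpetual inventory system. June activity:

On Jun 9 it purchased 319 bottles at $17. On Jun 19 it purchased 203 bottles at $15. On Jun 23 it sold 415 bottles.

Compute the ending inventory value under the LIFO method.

Jun 23, 415 sold [LIFO — newest first]: 203 @ $15 + 212 @ $17 = $6,649
Ending inventory: 107 @ $17 = $1,819

Ending inventory = $1,819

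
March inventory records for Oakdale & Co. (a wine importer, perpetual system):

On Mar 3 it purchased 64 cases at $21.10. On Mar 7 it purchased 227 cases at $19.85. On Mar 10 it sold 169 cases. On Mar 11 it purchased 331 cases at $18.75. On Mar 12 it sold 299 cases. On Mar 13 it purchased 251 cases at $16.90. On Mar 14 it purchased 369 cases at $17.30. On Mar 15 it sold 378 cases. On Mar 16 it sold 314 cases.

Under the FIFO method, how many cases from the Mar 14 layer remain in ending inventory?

Mar 10, 169 sold [FIFO — oldest first]: 64 @ $21.10 + 105 @ $19.85 = $3,434.65
Mar 12, 299 sold [FIFO — oldest first]: 122 @ $19.85 + 177 @ $18.75 = $5,740.45
Mar 15, 378 sold [FIFO — oldest first]: 154 @ $18.75 + 224 @ $16.90 = $6,673.10
Mar 16, 314 sold [FIFO — oldest first]: 27 @ $16.90 + 287 @ $17.30 = $5,421.40
Total COGS = $3,434.65 + $5,740.45 + $6,673.10 + $5,421.40 = $21,269.60
Ending inventory: 82 @ $17.30 = $1,418.60

82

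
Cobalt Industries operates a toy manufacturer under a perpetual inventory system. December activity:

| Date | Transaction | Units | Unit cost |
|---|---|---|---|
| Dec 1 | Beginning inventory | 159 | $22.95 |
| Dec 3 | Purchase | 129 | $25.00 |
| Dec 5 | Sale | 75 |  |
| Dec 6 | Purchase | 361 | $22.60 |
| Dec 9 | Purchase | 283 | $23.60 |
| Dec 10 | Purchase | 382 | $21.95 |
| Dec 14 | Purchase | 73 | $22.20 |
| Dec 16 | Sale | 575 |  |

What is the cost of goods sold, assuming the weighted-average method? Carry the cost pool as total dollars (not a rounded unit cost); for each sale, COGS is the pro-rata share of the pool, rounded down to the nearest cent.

After Dec 1: 159 on hand, pool $3,649.05 (≈ $22.9500 each)
After Dec 3: 288 on hand, pool $6,874.05 (≈ $23.8682 each)
Dec 5, sell 75: 75/288 × $6,874.05 → $1,790.11
After Dec 6: 574 on hand, pool $13,242.54 (≈ $23.0706 each)
After Dec 9: 857 on hand, pool $19,921.34 (≈ $23.2454 each)
After Dec 10: 1239 on hand, pool $28,306.24 (≈ $22.8460 each)
After Dec 14: 1312 on hand, pool $29,926.84 (≈ $22.8101 each)
Dec 16, sell 575: 575/1312 × $29,926.84 → $13,115.80
Total COGS = $1,790.11 + $13,115.80 = $14,905.91
Ending inventory (cost pool remaining) = $16,811.04

COGS = $14,905.91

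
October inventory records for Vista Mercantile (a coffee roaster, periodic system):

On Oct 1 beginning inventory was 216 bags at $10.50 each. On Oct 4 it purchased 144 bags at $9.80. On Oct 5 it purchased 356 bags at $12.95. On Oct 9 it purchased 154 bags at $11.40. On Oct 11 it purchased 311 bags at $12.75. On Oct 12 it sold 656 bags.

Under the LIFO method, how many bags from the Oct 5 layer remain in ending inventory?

165

Oct 12, 656 sold [LIFO — newest first]: 311 @ $12.75 + 154 @ $11.40 + 191 @ $12.95 = $8,194.30
Ending inventory: 216 @ $10.50 + 144 @ $9.80 + 165 @ $12.95 = $5,815.95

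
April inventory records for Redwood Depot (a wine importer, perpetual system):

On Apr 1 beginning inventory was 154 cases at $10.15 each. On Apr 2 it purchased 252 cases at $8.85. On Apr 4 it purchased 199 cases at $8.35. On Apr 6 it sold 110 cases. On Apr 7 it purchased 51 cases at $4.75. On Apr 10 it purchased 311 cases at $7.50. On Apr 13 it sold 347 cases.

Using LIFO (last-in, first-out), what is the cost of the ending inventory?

Apr 6, 110 sold [LIFO — newest first]: 110 @ $8.35 = $918.50
Apr 13, 347 sold [LIFO — newest first]: 311 @ $7.50 + 36 @ $4.75 = $2,503.50
Total COGS = $918.50 + $2,503.50 = $3,422.00
Ending inventory: 154 @ $10.15 + 252 @ $8.85 + 89 @ $8.35 + 15 @ $4.75 = $4,607.70

Ending inventory = $4,607.70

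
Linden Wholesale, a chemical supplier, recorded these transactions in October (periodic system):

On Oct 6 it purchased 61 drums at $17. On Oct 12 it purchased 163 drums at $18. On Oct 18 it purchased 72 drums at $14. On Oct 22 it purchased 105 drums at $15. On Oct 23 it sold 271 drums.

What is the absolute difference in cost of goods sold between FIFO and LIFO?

FIFO COGS: 61 @ $17 + 163 @ $18 + 47 @ $14 = $4,629
LIFO COGS: 105 @ $15 + 72 @ $14 + 94 @ $18 = $4,275
Difference = |$4,629 − $4,275| = $354

$354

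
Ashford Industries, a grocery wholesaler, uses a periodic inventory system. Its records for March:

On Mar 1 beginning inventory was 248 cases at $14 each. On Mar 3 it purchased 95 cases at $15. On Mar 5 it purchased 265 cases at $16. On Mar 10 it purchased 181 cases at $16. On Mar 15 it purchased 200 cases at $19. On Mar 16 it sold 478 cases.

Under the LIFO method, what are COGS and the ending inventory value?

Mar 16, 478 sold [LIFO — newest first]: 200 @ $19 + 181 @ $16 + 97 @ $16 = $8,248
Ending inventory: 248 @ $14 + 95 @ $15 + 168 @ $16 = $7,585
Check: goods available $15,833 = COGS $8,248 + ending $7,585

COGS = $8,248; ending inventory = $7,585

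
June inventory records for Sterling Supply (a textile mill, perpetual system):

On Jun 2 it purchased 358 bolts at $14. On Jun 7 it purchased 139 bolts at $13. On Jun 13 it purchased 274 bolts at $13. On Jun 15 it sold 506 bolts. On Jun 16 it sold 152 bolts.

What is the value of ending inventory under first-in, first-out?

Ending inventory = $1,469

Jun 15, 506 sold [FIFO — oldest first]: 358 @ $14 + 139 @ $13 + 9 @ $13 = $6,936
Jun 16, 152 sold [FIFO — oldest first]: 152 @ $13 = $1,976
Total COGS = $6,936 + $1,976 = $8,912
Ending inventory: 113 @ $13 = $1,469
Check: goods available $10,381 = COGS $8,912 + ending $1,469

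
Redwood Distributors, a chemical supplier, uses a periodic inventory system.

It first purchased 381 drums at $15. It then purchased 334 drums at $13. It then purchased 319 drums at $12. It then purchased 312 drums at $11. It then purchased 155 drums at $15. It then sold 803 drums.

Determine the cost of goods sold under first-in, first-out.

COGS = $11,113

Sale 1 (803) [FIFO — oldest first]: 381 @ $15 + 334 @ $13 + 88 @ $12 = $11,113
Ending inventory: 231 @ $12 + 312 @ $11 + 155 @ $15 = $8,529
Check: goods available $19,642 = COGS $11,113 + ending $8,529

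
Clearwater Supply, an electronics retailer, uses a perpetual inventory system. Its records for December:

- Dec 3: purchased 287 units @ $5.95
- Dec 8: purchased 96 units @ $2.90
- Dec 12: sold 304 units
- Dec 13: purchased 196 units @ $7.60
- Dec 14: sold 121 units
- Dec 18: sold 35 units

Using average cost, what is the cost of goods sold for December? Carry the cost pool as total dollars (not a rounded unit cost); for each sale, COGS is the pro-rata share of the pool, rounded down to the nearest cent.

After Dec 3: 287 on hand, pool $1,707.65 (≈ $5.9500 each)
After Dec 8: 383 on hand, pool $1,986.05 (≈ $5.1855 each)
Dec 12, sell 304: 304/383 × $1,986.05 → $1,576.39
After Dec 13: 275 on hand, pool $1,899.26 (≈ $6.9064 each)
Dec 14, sell 121: 121/275 × $1,899.26 → $835.67
Dec 18, sell 35: 35/154 × $1,063.59 → $241.72
Total COGS = $1,576.39 + $835.67 + $241.72 = $2,653.78
Ending inventory (cost pool remaining) = $821.87
Check: goods available $3,475.65 = COGS $2,653.78 + ending $821.87

COGS = $2,653.78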